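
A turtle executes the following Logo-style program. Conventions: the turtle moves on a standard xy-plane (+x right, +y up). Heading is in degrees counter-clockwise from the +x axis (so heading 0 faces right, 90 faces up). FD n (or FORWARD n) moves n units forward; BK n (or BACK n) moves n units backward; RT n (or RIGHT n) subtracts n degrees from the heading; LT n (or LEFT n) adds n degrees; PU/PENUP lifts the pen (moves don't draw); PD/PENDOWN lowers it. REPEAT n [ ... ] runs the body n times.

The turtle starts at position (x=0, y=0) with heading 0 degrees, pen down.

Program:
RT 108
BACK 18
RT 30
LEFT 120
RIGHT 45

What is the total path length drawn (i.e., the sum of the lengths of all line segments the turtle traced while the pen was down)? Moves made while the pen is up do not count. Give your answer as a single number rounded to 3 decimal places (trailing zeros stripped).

Answer: 18

Derivation:
Executing turtle program step by step:
Start: pos=(0,0), heading=0, pen down
RT 108: heading 0 -> 252
BK 18: (0,0) -> (5.562,17.119) [heading=252, draw]
RT 30: heading 252 -> 222
LT 120: heading 222 -> 342
RT 45: heading 342 -> 297
Final: pos=(5.562,17.119), heading=297, 1 segment(s) drawn

Segment lengths:
  seg 1: (0,0) -> (5.562,17.119), length = 18
Total = 18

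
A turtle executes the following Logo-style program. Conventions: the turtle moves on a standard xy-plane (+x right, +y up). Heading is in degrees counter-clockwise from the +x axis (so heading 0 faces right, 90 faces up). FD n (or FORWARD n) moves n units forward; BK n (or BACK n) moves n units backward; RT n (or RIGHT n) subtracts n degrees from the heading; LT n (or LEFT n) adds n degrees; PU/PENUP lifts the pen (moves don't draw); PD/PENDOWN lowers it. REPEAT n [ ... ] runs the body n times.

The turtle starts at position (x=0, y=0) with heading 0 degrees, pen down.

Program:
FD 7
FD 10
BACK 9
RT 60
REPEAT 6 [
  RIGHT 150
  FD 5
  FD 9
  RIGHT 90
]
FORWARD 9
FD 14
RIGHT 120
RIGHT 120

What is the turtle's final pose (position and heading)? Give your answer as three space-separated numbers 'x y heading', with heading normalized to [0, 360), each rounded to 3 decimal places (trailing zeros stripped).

Answer: 19.5 -19.919 60

Derivation:
Executing turtle program step by step:
Start: pos=(0,0), heading=0, pen down
FD 7: (0,0) -> (7,0) [heading=0, draw]
FD 10: (7,0) -> (17,0) [heading=0, draw]
BK 9: (17,0) -> (8,0) [heading=0, draw]
RT 60: heading 0 -> 300
REPEAT 6 [
  -- iteration 1/6 --
  RT 150: heading 300 -> 150
  FD 5: (8,0) -> (3.67,2.5) [heading=150, draw]
  FD 9: (3.67,2.5) -> (-4.124,7) [heading=150, draw]
  RT 90: heading 150 -> 60
  -- iteration 2/6 --
  RT 150: heading 60 -> 270
  FD 5: (-4.124,7) -> (-4.124,2) [heading=270, draw]
  FD 9: (-4.124,2) -> (-4.124,-7) [heading=270, draw]
  RT 90: heading 270 -> 180
  -- iteration 3/6 --
  RT 150: heading 180 -> 30
  FD 5: (-4.124,-7) -> (0.206,-4.5) [heading=30, draw]
  FD 9: (0.206,-4.5) -> (8,0) [heading=30, draw]
  RT 90: heading 30 -> 300
  -- iteration 4/6 --
  RT 150: heading 300 -> 150
  FD 5: (8,0) -> (3.67,2.5) [heading=150, draw]
  FD 9: (3.67,2.5) -> (-4.124,7) [heading=150, draw]
  RT 90: heading 150 -> 60
  -- iteration 5/6 --
  RT 150: heading 60 -> 270
  FD 5: (-4.124,7) -> (-4.124,2) [heading=270, draw]
  FD 9: (-4.124,2) -> (-4.124,-7) [heading=270, draw]
  RT 90: heading 270 -> 180
  -- iteration 6/6 --
  RT 150: heading 180 -> 30
  FD 5: (-4.124,-7) -> (0.206,-4.5) [heading=30, draw]
  FD 9: (0.206,-4.5) -> (8,0) [heading=30, draw]
  RT 90: heading 30 -> 300
]
FD 9: (8,0) -> (12.5,-7.794) [heading=300, draw]
FD 14: (12.5,-7.794) -> (19.5,-19.919) [heading=300, draw]
RT 120: heading 300 -> 180
RT 120: heading 180 -> 60
Final: pos=(19.5,-19.919), heading=60, 17 segment(s) drawn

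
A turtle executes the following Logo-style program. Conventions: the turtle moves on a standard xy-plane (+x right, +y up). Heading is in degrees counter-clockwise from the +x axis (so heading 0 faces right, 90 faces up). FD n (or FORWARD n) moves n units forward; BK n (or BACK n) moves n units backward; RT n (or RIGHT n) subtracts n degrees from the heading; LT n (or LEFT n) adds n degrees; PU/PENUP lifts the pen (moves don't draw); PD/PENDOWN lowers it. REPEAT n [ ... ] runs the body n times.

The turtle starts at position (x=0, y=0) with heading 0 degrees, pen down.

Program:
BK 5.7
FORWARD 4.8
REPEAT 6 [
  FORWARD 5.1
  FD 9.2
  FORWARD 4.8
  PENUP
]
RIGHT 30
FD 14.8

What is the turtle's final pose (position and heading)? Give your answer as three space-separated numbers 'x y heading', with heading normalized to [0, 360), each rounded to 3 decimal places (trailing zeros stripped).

Answer: 126.517 -7.4 330

Derivation:
Executing turtle program step by step:
Start: pos=(0,0), heading=0, pen down
BK 5.7: (0,0) -> (-5.7,0) [heading=0, draw]
FD 4.8: (-5.7,0) -> (-0.9,0) [heading=0, draw]
REPEAT 6 [
  -- iteration 1/6 --
  FD 5.1: (-0.9,0) -> (4.2,0) [heading=0, draw]
  FD 9.2: (4.2,0) -> (13.4,0) [heading=0, draw]
  FD 4.8: (13.4,0) -> (18.2,0) [heading=0, draw]
  PU: pen up
  -- iteration 2/6 --
  FD 5.1: (18.2,0) -> (23.3,0) [heading=0, move]
  FD 9.2: (23.3,0) -> (32.5,0) [heading=0, move]
  FD 4.8: (32.5,0) -> (37.3,0) [heading=0, move]
  PU: pen up
  -- iteration 3/6 --
  FD 5.1: (37.3,0) -> (42.4,0) [heading=0, move]
  FD 9.2: (42.4,0) -> (51.6,0) [heading=0, move]
  FD 4.8: (51.6,0) -> (56.4,0) [heading=0, move]
  PU: pen up
  -- iteration 4/6 --
  FD 5.1: (56.4,0) -> (61.5,0) [heading=0, move]
  FD 9.2: (61.5,0) -> (70.7,0) [heading=0, move]
  FD 4.8: (70.7,0) -> (75.5,0) [heading=0, move]
  PU: pen up
  -- iteration 5/6 --
  FD 5.1: (75.5,0) -> (80.6,0) [heading=0, move]
  FD 9.2: (80.6,0) -> (89.8,0) [heading=0, move]
  FD 4.8: (89.8,0) -> (94.6,0) [heading=0, move]
  PU: pen up
  -- iteration 6/6 --
  FD 5.1: (94.6,0) -> (99.7,0) [heading=0, move]
  FD 9.2: (99.7,0) -> (108.9,0) [heading=0, move]
  FD 4.8: (108.9,0) -> (113.7,0) [heading=0, move]
  PU: pen up
]
RT 30: heading 0 -> 330
FD 14.8: (113.7,0) -> (126.517,-7.4) [heading=330, move]
Final: pos=(126.517,-7.4), heading=330, 5 segment(s) drawn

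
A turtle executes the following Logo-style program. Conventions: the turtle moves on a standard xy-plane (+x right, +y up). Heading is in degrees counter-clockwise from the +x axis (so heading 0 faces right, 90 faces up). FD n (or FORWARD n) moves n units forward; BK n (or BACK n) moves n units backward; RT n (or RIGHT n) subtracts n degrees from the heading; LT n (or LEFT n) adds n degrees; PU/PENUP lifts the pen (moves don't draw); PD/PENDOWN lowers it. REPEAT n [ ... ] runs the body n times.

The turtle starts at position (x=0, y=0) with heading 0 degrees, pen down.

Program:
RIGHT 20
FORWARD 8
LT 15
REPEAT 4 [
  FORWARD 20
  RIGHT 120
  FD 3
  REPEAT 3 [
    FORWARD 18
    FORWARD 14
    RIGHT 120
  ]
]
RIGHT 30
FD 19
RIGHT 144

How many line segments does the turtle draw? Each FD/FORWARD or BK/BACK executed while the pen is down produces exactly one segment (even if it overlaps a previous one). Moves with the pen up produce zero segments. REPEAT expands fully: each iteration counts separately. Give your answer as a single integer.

Answer: 34

Derivation:
Executing turtle program step by step:
Start: pos=(0,0), heading=0, pen down
RT 20: heading 0 -> 340
FD 8: (0,0) -> (7.518,-2.736) [heading=340, draw]
LT 15: heading 340 -> 355
REPEAT 4 [
  -- iteration 1/4 --
  FD 20: (7.518,-2.736) -> (27.441,-4.479) [heading=355, draw]
  RT 120: heading 355 -> 235
  FD 3: (27.441,-4.479) -> (25.721,-6.937) [heading=235, draw]
  REPEAT 3 [
    -- iteration 1/3 --
    FD 18: (25.721,-6.937) -> (15.396,-21.681) [heading=235, draw]
    FD 14: (15.396,-21.681) -> (7.366,-33.15) [heading=235, draw]
    RT 120: heading 235 -> 115
    -- iteration 2/3 --
    FD 18: (7.366,-33.15) -> (-0.241,-16.836) [heading=115, draw]
    FD 14: (-0.241,-16.836) -> (-6.158,-4.148) [heading=115, draw]
    RT 120: heading 115 -> 355
    -- iteration 3/3 --
    FD 18: (-6.158,-4.148) -> (11.774,-5.717) [heading=355, draw]
    FD 14: (11.774,-5.717) -> (25.721,-6.937) [heading=355, draw]
    RT 120: heading 355 -> 235
  ]
  -- iteration 2/4 --
  FD 20: (25.721,-6.937) -> (14.249,-23.32) [heading=235, draw]
  RT 120: heading 235 -> 115
  FD 3: (14.249,-23.32) -> (12.981,-20.601) [heading=115, draw]
  REPEAT 3 [
    -- iteration 1/3 --
    FD 18: (12.981,-20.601) -> (5.374,-4.287) [heading=115, draw]
    FD 14: (5.374,-4.287) -> (-0.542,8.401) [heading=115, draw]
    RT 120: heading 115 -> 355
    -- iteration 2/3 --
    FD 18: (-0.542,8.401) -> (17.389,6.832) [heading=355, draw]
    FD 14: (17.389,6.832) -> (31.336,5.612) [heading=355, draw]
    RT 120: heading 355 -> 235
    -- iteration 3/3 --
    FD 18: (31.336,5.612) -> (21.011,-9.133) [heading=235, draw]
    FD 14: (21.011,-9.133) -> (12.981,-20.601) [heading=235, draw]
    RT 120: heading 235 -> 115
  ]
  -- iteration 3/4 --
  FD 20: (12.981,-20.601) -> (4.529,-2.475) [heading=115, draw]
  RT 120: heading 115 -> 355
  FD 3: (4.529,-2.475) -> (7.518,-2.736) [heading=355, draw]
  REPEAT 3 [
    -- iteration 1/3 --
    FD 18: (7.518,-2.736) -> (25.449,-4.305) [heading=355, draw]
    FD 14: (25.449,-4.305) -> (39.396,-5.525) [heading=355, draw]
    RT 120: heading 355 -> 235
    -- iteration 2/3 --
    FD 18: (39.396,-5.525) -> (29.071,-20.27) [heading=235, draw]
    FD 14: (29.071,-20.27) -> (21.041,-31.738) [heading=235, draw]
    RT 120: heading 235 -> 115
    -- iteration 3/3 --
    FD 18: (21.041,-31.738) -> (13.434,-15.424) [heading=115, draw]
    FD 14: (13.434,-15.424) -> (7.518,-2.736) [heading=115, draw]
    RT 120: heading 115 -> 355
  ]
  -- iteration 4/4 --
  FD 20: (7.518,-2.736) -> (27.441,-4.479) [heading=355, draw]
  RT 120: heading 355 -> 235
  FD 3: (27.441,-4.479) -> (25.721,-6.937) [heading=235, draw]
  REPEAT 3 [
    -- iteration 1/3 --
    FD 18: (25.721,-6.937) -> (15.396,-21.681) [heading=235, draw]
    FD 14: (15.396,-21.681) -> (7.366,-33.15) [heading=235, draw]
    RT 120: heading 235 -> 115
    -- iteration 2/3 --
    FD 18: (7.366,-33.15) -> (-0.241,-16.836) [heading=115, draw]
    FD 14: (-0.241,-16.836) -> (-6.158,-4.148) [heading=115, draw]
    RT 120: heading 115 -> 355
    -- iteration 3/3 --
    FD 18: (-6.158,-4.148) -> (11.774,-5.717) [heading=355, draw]
    FD 14: (11.774,-5.717) -> (25.721,-6.937) [heading=355, draw]
    RT 120: heading 355 -> 235
  ]
]
RT 30: heading 235 -> 205
FD 19: (25.721,-6.937) -> (8.501,-14.966) [heading=205, draw]
RT 144: heading 205 -> 61
Final: pos=(8.501,-14.966), heading=61, 34 segment(s) drawn
Segments drawn: 34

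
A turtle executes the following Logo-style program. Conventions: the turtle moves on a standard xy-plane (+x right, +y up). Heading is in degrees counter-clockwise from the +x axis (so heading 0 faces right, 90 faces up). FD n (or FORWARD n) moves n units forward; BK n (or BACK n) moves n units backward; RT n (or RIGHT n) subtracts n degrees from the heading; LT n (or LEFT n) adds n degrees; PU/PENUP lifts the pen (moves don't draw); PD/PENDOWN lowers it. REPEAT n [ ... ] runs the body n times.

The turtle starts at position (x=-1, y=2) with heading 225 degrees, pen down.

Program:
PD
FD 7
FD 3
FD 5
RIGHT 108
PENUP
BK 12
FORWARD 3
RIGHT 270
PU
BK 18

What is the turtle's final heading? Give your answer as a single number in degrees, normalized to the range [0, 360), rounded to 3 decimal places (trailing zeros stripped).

Executing turtle program step by step:
Start: pos=(-1,2), heading=225, pen down
PD: pen down
FD 7: (-1,2) -> (-5.95,-2.95) [heading=225, draw]
FD 3: (-5.95,-2.95) -> (-8.071,-5.071) [heading=225, draw]
FD 5: (-8.071,-5.071) -> (-11.607,-8.607) [heading=225, draw]
RT 108: heading 225 -> 117
PU: pen up
BK 12: (-11.607,-8.607) -> (-6.159,-19.299) [heading=117, move]
FD 3: (-6.159,-19.299) -> (-7.521,-16.626) [heading=117, move]
RT 270: heading 117 -> 207
PU: pen up
BK 18: (-7.521,-16.626) -> (8.517,-8.454) [heading=207, move]
Final: pos=(8.517,-8.454), heading=207, 3 segment(s) drawn

Answer: 207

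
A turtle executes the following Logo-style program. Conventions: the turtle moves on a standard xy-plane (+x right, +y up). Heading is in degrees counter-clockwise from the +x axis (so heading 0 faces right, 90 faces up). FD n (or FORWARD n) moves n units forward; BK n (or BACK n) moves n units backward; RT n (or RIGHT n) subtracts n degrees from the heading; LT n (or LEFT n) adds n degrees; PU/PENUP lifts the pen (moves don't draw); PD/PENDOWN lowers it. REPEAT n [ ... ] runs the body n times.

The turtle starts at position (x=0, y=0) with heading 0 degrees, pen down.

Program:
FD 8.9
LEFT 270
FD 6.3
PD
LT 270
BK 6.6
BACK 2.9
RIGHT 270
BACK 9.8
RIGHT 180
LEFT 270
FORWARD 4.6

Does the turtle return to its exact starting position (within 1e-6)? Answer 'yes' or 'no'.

Executing turtle program step by step:
Start: pos=(0,0), heading=0, pen down
FD 8.9: (0,0) -> (8.9,0) [heading=0, draw]
LT 270: heading 0 -> 270
FD 6.3: (8.9,0) -> (8.9,-6.3) [heading=270, draw]
PD: pen down
LT 270: heading 270 -> 180
BK 6.6: (8.9,-6.3) -> (15.5,-6.3) [heading=180, draw]
BK 2.9: (15.5,-6.3) -> (18.4,-6.3) [heading=180, draw]
RT 270: heading 180 -> 270
BK 9.8: (18.4,-6.3) -> (18.4,3.5) [heading=270, draw]
RT 180: heading 270 -> 90
LT 270: heading 90 -> 0
FD 4.6: (18.4,3.5) -> (23,3.5) [heading=0, draw]
Final: pos=(23,3.5), heading=0, 6 segment(s) drawn

Start position: (0, 0)
Final position: (23, 3.5)
Distance = 23.265; >= 1e-6 -> NOT closed

Answer: no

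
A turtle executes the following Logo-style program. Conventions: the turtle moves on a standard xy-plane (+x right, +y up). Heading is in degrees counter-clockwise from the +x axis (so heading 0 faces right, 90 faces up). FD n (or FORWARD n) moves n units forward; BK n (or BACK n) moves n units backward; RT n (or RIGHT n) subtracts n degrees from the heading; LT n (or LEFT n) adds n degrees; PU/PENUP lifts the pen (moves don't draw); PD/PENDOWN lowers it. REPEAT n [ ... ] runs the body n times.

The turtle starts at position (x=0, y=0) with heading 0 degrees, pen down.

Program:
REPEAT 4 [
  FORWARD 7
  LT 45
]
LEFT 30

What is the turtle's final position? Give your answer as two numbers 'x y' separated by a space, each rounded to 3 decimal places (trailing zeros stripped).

Answer: 7 16.899

Derivation:
Executing turtle program step by step:
Start: pos=(0,0), heading=0, pen down
REPEAT 4 [
  -- iteration 1/4 --
  FD 7: (0,0) -> (7,0) [heading=0, draw]
  LT 45: heading 0 -> 45
  -- iteration 2/4 --
  FD 7: (7,0) -> (11.95,4.95) [heading=45, draw]
  LT 45: heading 45 -> 90
  -- iteration 3/4 --
  FD 7: (11.95,4.95) -> (11.95,11.95) [heading=90, draw]
  LT 45: heading 90 -> 135
  -- iteration 4/4 --
  FD 7: (11.95,11.95) -> (7,16.899) [heading=135, draw]
  LT 45: heading 135 -> 180
]
LT 30: heading 180 -> 210
Final: pos=(7,16.899), heading=210, 4 segment(s) drawn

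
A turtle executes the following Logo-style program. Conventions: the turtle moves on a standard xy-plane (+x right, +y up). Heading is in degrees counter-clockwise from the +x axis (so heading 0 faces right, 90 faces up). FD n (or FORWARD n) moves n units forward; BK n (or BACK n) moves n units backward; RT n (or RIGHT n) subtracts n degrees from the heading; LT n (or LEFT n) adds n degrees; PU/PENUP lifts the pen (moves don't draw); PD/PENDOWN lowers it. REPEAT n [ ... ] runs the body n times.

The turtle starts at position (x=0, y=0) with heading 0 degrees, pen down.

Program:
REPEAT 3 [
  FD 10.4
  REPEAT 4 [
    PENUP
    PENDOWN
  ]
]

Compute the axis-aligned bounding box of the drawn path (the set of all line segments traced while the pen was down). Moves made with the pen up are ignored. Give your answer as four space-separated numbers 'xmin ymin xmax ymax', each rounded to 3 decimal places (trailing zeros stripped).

Answer: 0 0 31.2 0

Derivation:
Executing turtle program step by step:
Start: pos=(0,0), heading=0, pen down
REPEAT 3 [
  -- iteration 1/3 --
  FD 10.4: (0,0) -> (10.4,0) [heading=0, draw]
  REPEAT 4 [
    -- iteration 1/4 --
    PU: pen up
    PD: pen down
    -- iteration 2/4 --
    PU: pen up
    PD: pen down
    -- iteration 3/4 --
    PU: pen up
    PD: pen down
    -- iteration 4/4 --
    PU: pen up
    PD: pen down
  ]
  -- iteration 2/3 --
  FD 10.4: (10.4,0) -> (20.8,0) [heading=0, draw]
  REPEAT 4 [
    -- iteration 1/4 --
    PU: pen up
    PD: pen down
    -- iteration 2/4 --
    PU: pen up
    PD: pen down
    -- iteration 3/4 --
    PU: pen up
    PD: pen down
    -- iteration 4/4 --
    PU: pen up
    PD: pen down
  ]
  -- iteration 3/3 --
  FD 10.4: (20.8,0) -> (31.2,0) [heading=0, draw]
  REPEAT 4 [
    -- iteration 1/4 --
    PU: pen up
    PD: pen down
    -- iteration 2/4 --
    PU: pen up
    PD: pen down
    -- iteration 3/4 --
    PU: pen up
    PD: pen down
    -- iteration 4/4 --
    PU: pen up
    PD: pen down
  ]
]
Final: pos=(31.2,0), heading=0, 3 segment(s) drawn

Segment endpoints: x in {0, 10.4, 20.8, 31.2}, y in {0}
xmin=0, ymin=0, xmax=31.2, ymax=0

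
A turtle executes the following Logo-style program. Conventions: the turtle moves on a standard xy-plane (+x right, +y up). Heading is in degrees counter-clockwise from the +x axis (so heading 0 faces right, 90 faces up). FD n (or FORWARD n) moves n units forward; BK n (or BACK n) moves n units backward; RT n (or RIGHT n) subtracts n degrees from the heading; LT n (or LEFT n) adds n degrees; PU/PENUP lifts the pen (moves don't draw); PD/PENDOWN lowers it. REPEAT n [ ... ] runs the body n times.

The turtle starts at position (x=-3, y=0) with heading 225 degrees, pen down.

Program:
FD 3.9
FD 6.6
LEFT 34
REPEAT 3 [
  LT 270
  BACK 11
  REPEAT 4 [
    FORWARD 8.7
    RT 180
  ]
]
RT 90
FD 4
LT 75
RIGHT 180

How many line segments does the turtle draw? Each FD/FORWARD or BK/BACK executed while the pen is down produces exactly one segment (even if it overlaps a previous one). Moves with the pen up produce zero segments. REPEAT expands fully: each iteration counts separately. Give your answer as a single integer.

Executing turtle program step by step:
Start: pos=(-3,0), heading=225, pen down
FD 3.9: (-3,0) -> (-5.758,-2.758) [heading=225, draw]
FD 6.6: (-5.758,-2.758) -> (-10.425,-7.425) [heading=225, draw]
LT 34: heading 225 -> 259
REPEAT 3 [
  -- iteration 1/3 --
  LT 270: heading 259 -> 169
  BK 11: (-10.425,-7.425) -> (0.373,-9.524) [heading=169, draw]
  REPEAT 4 [
    -- iteration 1/4 --
    FD 8.7: (0.373,-9.524) -> (-8.167,-7.863) [heading=169, draw]
    RT 180: heading 169 -> 349
    -- iteration 2/4 --
    FD 8.7: (-8.167,-7.863) -> (0.373,-9.524) [heading=349, draw]
    RT 180: heading 349 -> 169
    -- iteration 3/4 --
    FD 8.7: (0.373,-9.524) -> (-8.167,-7.863) [heading=169, draw]
    RT 180: heading 169 -> 349
    -- iteration 4/4 --
    FD 8.7: (-8.167,-7.863) -> (0.373,-9.524) [heading=349, draw]
    RT 180: heading 349 -> 169
  ]
  -- iteration 2/3 --
  LT 270: heading 169 -> 79
  BK 11: (0.373,-9.524) -> (-1.726,-20.321) [heading=79, draw]
  REPEAT 4 [
    -- iteration 1/4 --
    FD 8.7: (-1.726,-20.321) -> (-0.066,-11.781) [heading=79, draw]
    RT 180: heading 79 -> 259
    -- iteration 2/4 --
    FD 8.7: (-0.066,-11.781) -> (-1.726,-20.321) [heading=259, draw]
    RT 180: heading 259 -> 79
    -- iteration 3/4 --
    FD 8.7: (-1.726,-20.321) -> (-0.066,-11.781) [heading=79, draw]
    RT 180: heading 79 -> 259
    -- iteration 4/4 --
    FD 8.7: (-0.066,-11.781) -> (-1.726,-20.321) [heading=259, draw]
    RT 180: heading 259 -> 79
  ]
  -- iteration 3/3 --
  LT 270: heading 79 -> 349
  BK 11: (-1.726,-20.321) -> (-12.524,-18.223) [heading=349, draw]
  REPEAT 4 [
    -- iteration 1/4 --
    FD 8.7: (-12.524,-18.223) -> (-3.983,-19.883) [heading=349, draw]
    RT 180: heading 349 -> 169
    -- iteration 2/4 --
    FD 8.7: (-3.983,-19.883) -> (-12.524,-18.223) [heading=169, draw]
    RT 180: heading 169 -> 349
    -- iteration 3/4 --
    FD 8.7: (-12.524,-18.223) -> (-3.983,-19.883) [heading=349, draw]
    RT 180: heading 349 -> 169
    -- iteration 4/4 --
    FD 8.7: (-3.983,-19.883) -> (-12.524,-18.223) [heading=169, draw]
    RT 180: heading 169 -> 349
  ]
]
RT 90: heading 349 -> 259
FD 4: (-12.524,-18.223) -> (-13.287,-22.149) [heading=259, draw]
LT 75: heading 259 -> 334
RT 180: heading 334 -> 154
Final: pos=(-13.287,-22.149), heading=154, 18 segment(s) drawn
Segments drawn: 18

Answer: 18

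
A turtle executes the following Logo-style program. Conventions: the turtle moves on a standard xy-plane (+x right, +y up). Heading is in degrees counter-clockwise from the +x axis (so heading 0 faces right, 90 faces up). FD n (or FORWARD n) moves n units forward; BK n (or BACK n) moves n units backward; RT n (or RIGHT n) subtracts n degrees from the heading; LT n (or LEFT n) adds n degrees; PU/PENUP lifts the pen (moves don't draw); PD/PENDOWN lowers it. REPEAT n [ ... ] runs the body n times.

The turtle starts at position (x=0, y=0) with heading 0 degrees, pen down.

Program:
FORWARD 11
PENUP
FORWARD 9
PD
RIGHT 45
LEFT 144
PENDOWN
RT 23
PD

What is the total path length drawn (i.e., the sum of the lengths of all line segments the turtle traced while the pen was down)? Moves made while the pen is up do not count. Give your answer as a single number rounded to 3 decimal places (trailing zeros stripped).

Answer: 11

Derivation:
Executing turtle program step by step:
Start: pos=(0,0), heading=0, pen down
FD 11: (0,0) -> (11,0) [heading=0, draw]
PU: pen up
FD 9: (11,0) -> (20,0) [heading=0, move]
PD: pen down
RT 45: heading 0 -> 315
LT 144: heading 315 -> 99
PD: pen down
RT 23: heading 99 -> 76
PD: pen down
Final: pos=(20,0), heading=76, 1 segment(s) drawn

Segment lengths:
  seg 1: (0,0) -> (11,0), length = 11
Total = 11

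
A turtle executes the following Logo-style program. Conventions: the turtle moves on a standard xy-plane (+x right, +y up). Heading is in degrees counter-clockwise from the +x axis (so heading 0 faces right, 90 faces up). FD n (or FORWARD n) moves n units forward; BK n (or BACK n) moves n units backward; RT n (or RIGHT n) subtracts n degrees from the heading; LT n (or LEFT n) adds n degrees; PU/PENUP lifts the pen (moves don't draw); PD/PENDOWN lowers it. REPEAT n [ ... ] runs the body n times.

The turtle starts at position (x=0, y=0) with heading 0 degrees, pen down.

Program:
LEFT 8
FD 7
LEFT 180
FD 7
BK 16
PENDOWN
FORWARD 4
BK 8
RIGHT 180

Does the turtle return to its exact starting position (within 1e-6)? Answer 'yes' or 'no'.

Executing turtle program step by step:
Start: pos=(0,0), heading=0, pen down
LT 8: heading 0 -> 8
FD 7: (0,0) -> (6.932,0.974) [heading=8, draw]
LT 180: heading 8 -> 188
FD 7: (6.932,0.974) -> (0,0) [heading=188, draw]
BK 16: (0,0) -> (15.844,2.227) [heading=188, draw]
PD: pen down
FD 4: (15.844,2.227) -> (11.883,1.67) [heading=188, draw]
BK 8: (11.883,1.67) -> (19.805,2.783) [heading=188, draw]
RT 180: heading 188 -> 8
Final: pos=(19.805,2.783), heading=8, 5 segment(s) drawn

Start position: (0, 0)
Final position: (19.805, 2.783)
Distance = 20; >= 1e-6 -> NOT closed

Answer: no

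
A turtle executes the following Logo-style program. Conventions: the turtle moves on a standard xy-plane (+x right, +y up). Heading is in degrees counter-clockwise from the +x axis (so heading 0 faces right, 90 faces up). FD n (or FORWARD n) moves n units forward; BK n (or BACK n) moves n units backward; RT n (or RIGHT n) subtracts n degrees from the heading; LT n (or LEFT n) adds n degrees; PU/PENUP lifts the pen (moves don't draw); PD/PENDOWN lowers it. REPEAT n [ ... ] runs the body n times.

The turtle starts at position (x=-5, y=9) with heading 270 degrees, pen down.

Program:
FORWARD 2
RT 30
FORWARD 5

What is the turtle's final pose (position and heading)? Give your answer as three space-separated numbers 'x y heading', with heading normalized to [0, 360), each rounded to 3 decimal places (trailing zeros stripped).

Executing turtle program step by step:
Start: pos=(-5,9), heading=270, pen down
FD 2: (-5,9) -> (-5,7) [heading=270, draw]
RT 30: heading 270 -> 240
FD 5: (-5,7) -> (-7.5,2.67) [heading=240, draw]
Final: pos=(-7.5,2.67), heading=240, 2 segment(s) drawn

Answer: -7.5 2.67 240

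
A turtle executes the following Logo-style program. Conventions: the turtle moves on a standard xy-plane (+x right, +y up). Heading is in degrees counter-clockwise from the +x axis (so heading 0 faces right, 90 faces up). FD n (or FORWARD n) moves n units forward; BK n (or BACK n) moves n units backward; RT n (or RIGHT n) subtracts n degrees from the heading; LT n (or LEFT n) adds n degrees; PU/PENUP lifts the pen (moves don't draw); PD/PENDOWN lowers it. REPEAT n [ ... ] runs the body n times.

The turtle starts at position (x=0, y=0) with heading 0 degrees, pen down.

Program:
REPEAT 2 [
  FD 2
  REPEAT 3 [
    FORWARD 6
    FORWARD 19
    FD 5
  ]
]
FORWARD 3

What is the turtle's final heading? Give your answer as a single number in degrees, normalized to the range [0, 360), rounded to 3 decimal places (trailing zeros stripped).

Executing turtle program step by step:
Start: pos=(0,0), heading=0, pen down
REPEAT 2 [
  -- iteration 1/2 --
  FD 2: (0,0) -> (2,0) [heading=0, draw]
  REPEAT 3 [
    -- iteration 1/3 --
    FD 6: (2,0) -> (8,0) [heading=0, draw]
    FD 19: (8,0) -> (27,0) [heading=0, draw]
    FD 5: (27,0) -> (32,0) [heading=0, draw]
    -- iteration 2/3 --
    FD 6: (32,0) -> (38,0) [heading=0, draw]
    FD 19: (38,0) -> (57,0) [heading=0, draw]
    FD 5: (57,0) -> (62,0) [heading=0, draw]
    -- iteration 3/3 --
    FD 6: (62,0) -> (68,0) [heading=0, draw]
    FD 19: (68,0) -> (87,0) [heading=0, draw]
    FD 5: (87,0) -> (92,0) [heading=0, draw]
  ]
  -- iteration 2/2 --
  FD 2: (92,0) -> (94,0) [heading=0, draw]
  REPEAT 3 [
    -- iteration 1/3 --
    FD 6: (94,0) -> (100,0) [heading=0, draw]
    FD 19: (100,0) -> (119,0) [heading=0, draw]
    FD 5: (119,0) -> (124,0) [heading=0, draw]
    -- iteration 2/3 --
    FD 6: (124,0) -> (130,0) [heading=0, draw]
    FD 19: (130,0) -> (149,0) [heading=0, draw]
    FD 5: (149,0) -> (154,0) [heading=0, draw]
    -- iteration 3/3 --
    FD 6: (154,0) -> (160,0) [heading=0, draw]
    FD 19: (160,0) -> (179,0) [heading=0, draw]
    FD 5: (179,0) -> (184,0) [heading=0, draw]
  ]
]
FD 3: (184,0) -> (187,0) [heading=0, draw]
Final: pos=(187,0), heading=0, 21 segment(s) drawn

Answer: 0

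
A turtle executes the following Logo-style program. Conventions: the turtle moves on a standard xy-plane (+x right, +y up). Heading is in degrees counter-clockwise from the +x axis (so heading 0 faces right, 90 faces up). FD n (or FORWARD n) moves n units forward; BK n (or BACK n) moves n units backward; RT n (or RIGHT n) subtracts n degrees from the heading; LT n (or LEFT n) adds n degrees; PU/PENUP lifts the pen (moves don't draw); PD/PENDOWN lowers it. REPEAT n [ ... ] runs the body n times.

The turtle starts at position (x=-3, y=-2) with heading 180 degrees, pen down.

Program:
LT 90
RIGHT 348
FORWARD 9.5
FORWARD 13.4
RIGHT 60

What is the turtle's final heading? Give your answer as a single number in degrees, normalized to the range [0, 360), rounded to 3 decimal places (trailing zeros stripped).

Answer: 222

Derivation:
Executing turtle program step by step:
Start: pos=(-3,-2), heading=180, pen down
LT 90: heading 180 -> 270
RT 348: heading 270 -> 282
FD 9.5: (-3,-2) -> (-1.025,-11.292) [heading=282, draw]
FD 13.4: (-1.025,-11.292) -> (1.761,-24.4) [heading=282, draw]
RT 60: heading 282 -> 222
Final: pos=(1.761,-24.4), heading=222, 2 segment(s) drawn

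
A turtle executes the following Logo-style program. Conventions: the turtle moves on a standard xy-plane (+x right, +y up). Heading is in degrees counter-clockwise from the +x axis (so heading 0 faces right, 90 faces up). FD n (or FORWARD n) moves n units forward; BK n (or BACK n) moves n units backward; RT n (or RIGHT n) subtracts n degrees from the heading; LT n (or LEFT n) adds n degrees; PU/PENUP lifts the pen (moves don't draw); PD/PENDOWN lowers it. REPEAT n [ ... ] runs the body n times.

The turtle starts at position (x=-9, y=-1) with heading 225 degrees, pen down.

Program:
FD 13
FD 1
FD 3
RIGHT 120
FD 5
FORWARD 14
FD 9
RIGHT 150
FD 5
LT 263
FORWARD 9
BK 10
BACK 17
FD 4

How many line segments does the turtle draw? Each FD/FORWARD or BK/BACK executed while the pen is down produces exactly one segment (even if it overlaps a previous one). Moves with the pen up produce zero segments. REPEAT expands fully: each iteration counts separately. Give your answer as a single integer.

Executing turtle program step by step:
Start: pos=(-9,-1), heading=225, pen down
FD 13: (-9,-1) -> (-18.192,-10.192) [heading=225, draw]
FD 1: (-18.192,-10.192) -> (-18.899,-10.899) [heading=225, draw]
FD 3: (-18.899,-10.899) -> (-21.021,-13.021) [heading=225, draw]
RT 120: heading 225 -> 105
FD 5: (-21.021,-13.021) -> (-22.315,-8.191) [heading=105, draw]
FD 14: (-22.315,-8.191) -> (-25.938,5.332) [heading=105, draw]
FD 9: (-25.938,5.332) -> (-28.268,14.025) [heading=105, draw]
RT 150: heading 105 -> 315
FD 5: (-28.268,14.025) -> (-24.732,10.49) [heading=315, draw]
LT 263: heading 315 -> 218
FD 9: (-24.732,10.49) -> (-31.824,4.949) [heading=218, draw]
BK 10: (-31.824,4.949) -> (-23.944,11.105) [heading=218, draw]
BK 17: (-23.944,11.105) -> (-10.548,21.571) [heading=218, draw]
FD 4: (-10.548,21.571) -> (-13.7,19.109) [heading=218, draw]
Final: pos=(-13.7,19.109), heading=218, 11 segment(s) drawn
Segments drawn: 11

Answer: 11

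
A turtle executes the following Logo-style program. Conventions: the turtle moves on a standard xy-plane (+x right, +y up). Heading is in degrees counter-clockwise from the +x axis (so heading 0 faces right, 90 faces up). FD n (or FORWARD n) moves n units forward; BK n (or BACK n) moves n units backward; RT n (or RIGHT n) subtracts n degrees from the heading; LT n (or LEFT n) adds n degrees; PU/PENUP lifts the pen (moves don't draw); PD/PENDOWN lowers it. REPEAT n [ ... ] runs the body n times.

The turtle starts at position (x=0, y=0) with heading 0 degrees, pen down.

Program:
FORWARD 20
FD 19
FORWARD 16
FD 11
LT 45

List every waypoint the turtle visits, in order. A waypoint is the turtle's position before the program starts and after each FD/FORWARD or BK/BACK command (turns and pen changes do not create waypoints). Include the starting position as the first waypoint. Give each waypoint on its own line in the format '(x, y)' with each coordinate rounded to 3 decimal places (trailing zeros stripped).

Answer: (0, 0)
(20, 0)
(39, 0)
(55, 0)
(66, 0)

Derivation:
Executing turtle program step by step:
Start: pos=(0,0), heading=0, pen down
FD 20: (0,0) -> (20,0) [heading=0, draw]
FD 19: (20,0) -> (39,0) [heading=0, draw]
FD 16: (39,0) -> (55,0) [heading=0, draw]
FD 11: (55,0) -> (66,0) [heading=0, draw]
LT 45: heading 0 -> 45
Final: pos=(66,0), heading=45, 4 segment(s) drawn
Waypoints (5 total):
(0, 0)
(20, 0)
(39, 0)
(55, 0)
(66, 0)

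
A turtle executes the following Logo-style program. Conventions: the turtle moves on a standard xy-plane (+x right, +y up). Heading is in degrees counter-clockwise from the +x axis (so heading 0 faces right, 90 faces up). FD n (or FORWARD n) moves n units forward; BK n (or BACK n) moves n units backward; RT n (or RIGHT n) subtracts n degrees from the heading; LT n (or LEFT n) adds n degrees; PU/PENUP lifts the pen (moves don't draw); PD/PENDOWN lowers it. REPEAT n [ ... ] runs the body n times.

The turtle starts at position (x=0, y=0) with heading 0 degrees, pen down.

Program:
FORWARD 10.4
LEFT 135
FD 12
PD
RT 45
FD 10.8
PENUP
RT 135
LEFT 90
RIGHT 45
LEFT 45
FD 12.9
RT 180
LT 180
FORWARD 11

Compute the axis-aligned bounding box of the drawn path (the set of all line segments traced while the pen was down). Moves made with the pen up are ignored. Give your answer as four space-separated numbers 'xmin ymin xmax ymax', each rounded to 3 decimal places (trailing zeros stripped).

Answer: 0 0 10.4 19.285

Derivation:
Executing turtle program step by step:
Start: pos=(0,0), heading=0, pen down
FD 10.4: (0,0) -> (10.4,0) [heading=0, draw]
LT 135: heading 0 -> 135
FD 12: (10.4,0) -> (1.915,8.485) [heading=135, draw]
PD: pen down
RT 45: heading 135 -> 90
FD 10.8: (1.915,8.485) -> (1.915,19.285) [heading=90, draw]
PU: pen up
RT 135: heading 90 -> 315
LT 90: heading 315 -> 45
RT 45: heading 45 -> 0
LT 45: heading 0 -> 45
FD 12.9: (1.915,19.285) -> (11.036,28.407) [heading=45, move]
RT 180: heading 45 -> 225
LT 180: heading 225 -> 45
FD 11: (11.036,28.407) -> (18.815,36.185) [heading=45, move]
Final: pos=(18.815,36.185), heading=45, 3 segment(s) drawn

Segment endpoints: x in {0, 1.915, 1.915, 10.4}, y in {0, 8.485, 19.285}
xmin=0, ymin=0, xmax=10.4, ymax=19.285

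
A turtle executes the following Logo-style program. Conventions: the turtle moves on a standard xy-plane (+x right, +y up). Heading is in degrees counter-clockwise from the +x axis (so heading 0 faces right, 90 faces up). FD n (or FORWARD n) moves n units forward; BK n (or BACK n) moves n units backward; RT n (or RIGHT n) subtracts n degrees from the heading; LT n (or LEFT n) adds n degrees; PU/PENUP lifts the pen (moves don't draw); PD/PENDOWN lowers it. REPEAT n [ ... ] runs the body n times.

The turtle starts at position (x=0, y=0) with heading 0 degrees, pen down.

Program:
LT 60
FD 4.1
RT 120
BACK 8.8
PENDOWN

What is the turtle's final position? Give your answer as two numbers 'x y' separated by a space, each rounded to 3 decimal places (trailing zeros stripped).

Answer: -2.35 11.172

Derivation:
Executing turtle program step by step:
Start: pos=(0,0), heading=0, pen down
LT 60: heading 0 -> 60
FD 4.1: (0,0) -> (2.05,3.551) [heading=60, draw]
RT 120: heading 60 -> 300
BK 8.8: (2.05,3.551) -> (-2.35,11.172) [heading=300, draw]
PD: pen down
Final: pos=(-2.35,11.172), heading=300, 2 segment(s) drawn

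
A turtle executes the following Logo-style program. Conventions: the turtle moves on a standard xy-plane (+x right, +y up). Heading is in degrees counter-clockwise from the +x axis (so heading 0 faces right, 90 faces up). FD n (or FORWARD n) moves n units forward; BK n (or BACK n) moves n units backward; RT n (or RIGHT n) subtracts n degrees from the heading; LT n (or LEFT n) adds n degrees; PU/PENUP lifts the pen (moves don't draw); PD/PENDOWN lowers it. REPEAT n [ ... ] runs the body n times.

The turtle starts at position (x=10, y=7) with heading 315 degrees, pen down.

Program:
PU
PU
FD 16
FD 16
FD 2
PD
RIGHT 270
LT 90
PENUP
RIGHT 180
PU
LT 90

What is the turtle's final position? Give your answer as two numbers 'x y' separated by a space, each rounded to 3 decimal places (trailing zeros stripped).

Answer: 34.042 -17.042

Derivation:
Executing turtle program step by step:
Start: pos=(10,7), heading=315, pen down
PU: pen up
PU: pen up
FD 16: (10,7) -> (21.314,-4.314) [heading=315, move]
FD 16: (21.314,-4.314) -> (32.627,-15.627) [heading=315, move]
FD 2: (32.627,-15.627) -> (34.042,-17.042) [heading=315, move]
PD: pen down
RT 270: heading 315 -> 45
LT 90: heading 45 -> 135
PU: pen up
RT 180: heading 135 -> 315
PU: pen up
LT 90: heading 315 -> 45
Final: pos=(34.042,-17.042), heading=45, 0 segment(s) drawn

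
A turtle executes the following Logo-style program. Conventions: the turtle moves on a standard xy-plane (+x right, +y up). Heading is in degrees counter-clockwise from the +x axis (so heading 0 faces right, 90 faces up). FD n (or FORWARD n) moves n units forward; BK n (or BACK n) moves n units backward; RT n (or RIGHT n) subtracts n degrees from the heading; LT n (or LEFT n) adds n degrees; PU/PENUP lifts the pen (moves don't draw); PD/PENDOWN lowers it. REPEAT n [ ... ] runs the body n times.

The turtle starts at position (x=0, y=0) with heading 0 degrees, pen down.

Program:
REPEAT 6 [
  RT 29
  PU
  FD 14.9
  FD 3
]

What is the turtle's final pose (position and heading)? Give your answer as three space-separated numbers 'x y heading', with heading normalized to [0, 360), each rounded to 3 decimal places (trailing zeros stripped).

Executing turtle program step by step:
Start: pos=(0,0), heading=0, pen down
REPEAT 6 [
  -- iteration 1/6 --
  RT 29: heading 0 -> 331
  PU: pen up
  FD 14.9: (0,0) -> (13.032,-7.224) [heading=331, move]
  FD 3: (13.032,-7.224) -> (15.656,-8.678) [heading=331, move]
  -- iteration 2/6 --
  RT 29: heading 331 -> 302
  PU: pen up
  FD 14.9: (15.656,-8.678) -> (23.551,-21.314) [heading=302, move]
  FD 3: (23.551,-21.314) -> (25.141,-23.858) [heading=302, move]
  -- iteration 3/6 --
  RT 29: heading 302 -> 273
  PU: pen up
  FD 14.9: (25.141,-23.858) -> (25.921,-38.738) [heading=273, move]
  FD 3: (25.921,-38.738) -> (26.078,-41.734) [heading=273, move]
  -- iteration 4/6 --
  RT 29: heading 273 -> 244
  PU: pen up
  FD 14.9: (26.078,-41.734) -> (19.546,-55.126) [heading=244, move]
  FD 3: (19.546,-55.126) -> (18.231,-57.822) [heading=244, move]
  -- iteration 5/6 --
  RT 29: heading 244 -> 215
  PU: pen up
  FD 14.9: (18.231,-57.822) -> (6.026,-66.368) [heading=215, move]
  FD 3: (6.026,-66.368) -> (3.568,-68.089) [heading=215, move]
  -- iteration 6/6 --
  RT 29: heading 215 -> 186
  PU: pen up
  FD 14.9: (3.568,-68.089) -> (-11.25,-69.647) [heading=186, move]
  FD 3: (-11.25,-69.647) -> (-14.234,-69.96) [heading=186, move]
]
Final: pos=(-14.234,-69.96), heading=186, 0 segment(s) drawn

Answer: -14.234 -69.96 186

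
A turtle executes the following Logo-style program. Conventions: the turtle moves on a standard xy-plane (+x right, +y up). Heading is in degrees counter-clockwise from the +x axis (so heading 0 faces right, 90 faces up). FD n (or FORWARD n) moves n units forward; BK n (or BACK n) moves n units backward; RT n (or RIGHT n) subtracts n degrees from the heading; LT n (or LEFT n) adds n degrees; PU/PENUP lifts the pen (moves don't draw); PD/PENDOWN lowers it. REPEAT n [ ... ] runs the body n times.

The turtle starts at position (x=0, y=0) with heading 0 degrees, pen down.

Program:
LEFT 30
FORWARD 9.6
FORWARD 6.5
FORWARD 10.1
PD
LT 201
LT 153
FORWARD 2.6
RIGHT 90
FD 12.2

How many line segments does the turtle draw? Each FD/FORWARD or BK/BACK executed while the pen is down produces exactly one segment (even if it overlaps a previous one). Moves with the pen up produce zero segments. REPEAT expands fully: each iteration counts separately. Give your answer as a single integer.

Answer: 5

Derivation:
Executing turtle program step by step:
Start: pos=(0,0), heading=0, pen down
LT 30: heading 0 -> 30
FD 9.6: (0,0) -> (8.314,4.8) [heading=30, draw]
FD 6.5: (8.314,4.8) -> (13.943,8.05) [heading=30, draw]
FD 10.1: (13.943,8.05) -> (22.69,13.1) [heading=30, draw]
PD: pen down
LT 201: heading 30 -> 231
LT 153: heading 231 -> 24
FD 2.6: (22.69,13.1) -> (25.065,14.158) [heading=24, draw]
RT 90: heading 24 -> 294
FD 12.2: (25.065,14.158) -> (30.027,3.012) [heading=294, draw]
Final: pos=(30.027,3.012), heading=294, 5 segment(s) drawn
Segments drawn: 5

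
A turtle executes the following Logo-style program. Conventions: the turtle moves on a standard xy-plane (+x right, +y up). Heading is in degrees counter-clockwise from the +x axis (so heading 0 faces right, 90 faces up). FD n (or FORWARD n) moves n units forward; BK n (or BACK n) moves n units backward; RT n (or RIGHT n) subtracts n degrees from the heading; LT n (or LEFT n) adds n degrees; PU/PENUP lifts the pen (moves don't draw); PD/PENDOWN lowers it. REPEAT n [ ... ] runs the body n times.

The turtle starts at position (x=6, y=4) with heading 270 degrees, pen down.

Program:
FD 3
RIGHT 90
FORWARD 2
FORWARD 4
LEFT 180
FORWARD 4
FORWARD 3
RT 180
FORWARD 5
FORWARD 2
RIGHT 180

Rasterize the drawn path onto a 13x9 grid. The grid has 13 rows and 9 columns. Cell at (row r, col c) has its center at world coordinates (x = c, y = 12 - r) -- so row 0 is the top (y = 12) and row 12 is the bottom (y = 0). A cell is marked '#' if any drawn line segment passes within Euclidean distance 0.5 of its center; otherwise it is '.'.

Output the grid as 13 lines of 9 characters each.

Answer: .........
.........
.........
.........
.........
.........
.........
.........
......#..
......#..
......#..
########.
.........

Derivation:
Segment 0: (6,4) -> (6,1)
Segment 1: (6,1) -> (4,1)
Segment 2: (4,1) -> (-0,1)
Segment 3: (-0,1) -> (4,1)
Segment 4: (4,1) -> (7,1)
Segment 5: (7,1) -> (2,1)
Segment 6: (2,1) -> (-0,1)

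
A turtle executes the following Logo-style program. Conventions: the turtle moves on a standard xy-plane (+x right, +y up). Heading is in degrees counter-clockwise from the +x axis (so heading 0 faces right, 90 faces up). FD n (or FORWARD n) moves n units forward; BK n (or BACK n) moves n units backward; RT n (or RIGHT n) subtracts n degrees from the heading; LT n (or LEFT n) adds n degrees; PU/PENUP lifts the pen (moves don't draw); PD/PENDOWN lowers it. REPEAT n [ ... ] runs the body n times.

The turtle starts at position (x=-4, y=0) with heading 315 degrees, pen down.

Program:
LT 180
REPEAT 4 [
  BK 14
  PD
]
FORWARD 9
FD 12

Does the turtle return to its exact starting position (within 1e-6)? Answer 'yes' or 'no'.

Executing turtle program step by step:
Start: pos=(-4,0), heading=315, pen down
LT 180: heading 315 -> 135
REPEAT 4 [
  -- iteration 1/4 --
  BK 14: (-4,0) -> (5.899,-9.899) [heading=135, draw]
  PD: pen down
  -- iteration 2/4 --
  BK 14: (5.899,-9.899) -> (15.799,-19.799) [heading=135, draw]
  PD: pen down
  -- iteration 3/4 --
  BK 14: (15.799,-19.799) -> (25.698,-29.698) [heading=135, draw]
  PD: pen down
  -- iteration 4/4 --
  BK 14: (25.698,-29.698) -> (35.598,-39.598) [heading=135, draw]
  PD: pen down
]
FD 9: (35.598,-39.598) -> (29.234,-33.234) [heading=135, draw]
FD 12: (29.234,-33.234) -> (20.749,-24.749) [heading=135, draw]
Final: pos=(20.749,-24.749), heading=135, 6 segment(s) drawn

Start position: (-4, 0)
Final position: (20.749, -24.749)
Distance = 35; >= 1e-6 -> NOT closed

Answer: no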